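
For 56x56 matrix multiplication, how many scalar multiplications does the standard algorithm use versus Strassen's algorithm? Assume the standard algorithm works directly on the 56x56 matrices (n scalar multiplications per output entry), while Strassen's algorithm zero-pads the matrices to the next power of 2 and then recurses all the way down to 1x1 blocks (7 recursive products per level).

Matrix multiplication for 56x56 matrices:

Strassen's algorithm requires power-of-2 dimensions. Pad 56x56 to 64x64 (next power of 2).

Standard algorithm: 56^3 = 175616 multiplications
Strassen's algorithm: 7^(log2(64)) = 7^6 = 117649 multiplications
Savings: 175616 - 117649 = 57967 multiplications

Standard: 175616 multiplications (56^3). Strassen: 117649 multiplications (7^6, after padding to 64x64). Strassen reduces 8 recursive multiplications to 7 at each level.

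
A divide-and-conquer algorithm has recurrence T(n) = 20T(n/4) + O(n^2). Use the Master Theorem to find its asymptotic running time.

Master Theorem for T(n) = 20T(n/4) + O(n^2):

a = 20, b = 4, c = 2
log_b(a) = log_4(20) = 2.1610

Case 1: c = 2 < log_4(20) = 2.1610
T(n) = O(n^(log_4 20))

For T(n) = 20T(n/4) + O(n^2): log_4(20) = 2.1610. This is Case 1 of the Master Theorem (c < log_b(a), work dominated by leaves), giving O(n^(log_4 20)).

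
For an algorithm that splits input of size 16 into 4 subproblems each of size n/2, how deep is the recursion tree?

For divide and conquer with division factor 2:

Problem sizes at each level:
Level 0: 16
Level 1: 8
Level 2: 4
Level 3: 2
Level 4: 1

The root is level 0 and the size-1 base case is level 4 (the tree spans levels 0 through 4, i.e. 5 levels counting the root), so the depth is the number of divisions: log_2(16) = 4

The recursion tree depth is log_2(16) = 4. At each level, the problem size is divided by 2, so it takes 4 divisions to reduce to a base case of size 1. The algorithm makes 4 recursive calls at each level.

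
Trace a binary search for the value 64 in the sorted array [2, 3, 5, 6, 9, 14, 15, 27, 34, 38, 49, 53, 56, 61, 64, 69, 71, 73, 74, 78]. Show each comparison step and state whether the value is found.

Binary search for 64 in [2, 3, 5, 6, 9, 14, 15, 27, 34, 38, 49, 53, 56, 61, 64, 69, 71, 73, 74, 78]:

lo=0, hi=19, mid=9, arr[mid]=38 -> 38 < 64, search right half
lo=10, hi=19, mid=14, arr[mid]=64 -> Found target at index 14!

Binary search finds 64 at index 14 after 2 comparisons. The search repeatedly halves the search space by comparing with the middle element.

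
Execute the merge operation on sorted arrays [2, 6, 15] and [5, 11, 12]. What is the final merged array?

Merging process:

Compare 2 vs 5: take 2 from left. Merged: [2]
Compare 6 vs 5: take 5 from right. Merged: [2, 5]
Compare 6 vs 11: take 6 from left. Merged: [2, 5, 6]
Compare 15 vs 11: take 11 from right. Merged: [2, 5, 6, 11]
Compare 15 vs 12: take 12 from right. Merged: [2, 5, 6, 11, 12]
Append remaining from left: [15]. Merged: [2, 5, 6, 11, 12, 15]

Final merged array: [2, 5, 6, 11, 12, 15]
Total comparisons: 5

The merged array is [2, 5, 6, 11, 12, 15], requiring 5 comparisons. The merge step runs in O(n) time where n is the total number of elements.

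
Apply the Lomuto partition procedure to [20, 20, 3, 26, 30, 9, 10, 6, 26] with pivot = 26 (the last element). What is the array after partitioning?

Lomuto partition with pivot = 26:

Initial array: [20, 20, 3, 26, 30, 9, 10, 6, 26]

arr[0]=20 <= 26: swap with position 0, array becomes [20, 20, 3, 26, 30, 9, 10, 6, 26]
arr[1]=20 <= 26: swap with position 1, array becomes [20, 20, 3, 26, 30, 9, 10, 6, 26]
arr[2]=3 <= 26: swap with position 2, array becomes [20, 20, 3, 26, 30, 9, 10, 6, 26]
arr[3]=26 <= 26: swap with position 3, array becomes [20, 20, 3, 26, 30, 9, 10, 6, 26]
arr[4]=30 > 26: no swap
arr[5]=9 <= 26: swap with position 4, array becomes [20, 20, 3, 26, 9, 30, 10, 6, 26]
arr[6]=10 <= 26: swap with position 5, array becomes [20, 20, 3, 26, 9, 10, 30, 6, 26]
arr[7]=6 <= 26: swap with position 6, array becomes [20, 20, 3, 26, 9, 10, 6, 30, 26]

Place pivot at position 7: [20, 20, 3, 26, 9, 10, 6, 26, 30]
Pivot position: 7

After partitioning with pivot 26, the array becomes [20, 20, 3, 26, 9, 10, 6, 26, 30]. The pivot is placed at index 7. All elements to the left of the pivot are <= 26, and all elements to the right are > 26.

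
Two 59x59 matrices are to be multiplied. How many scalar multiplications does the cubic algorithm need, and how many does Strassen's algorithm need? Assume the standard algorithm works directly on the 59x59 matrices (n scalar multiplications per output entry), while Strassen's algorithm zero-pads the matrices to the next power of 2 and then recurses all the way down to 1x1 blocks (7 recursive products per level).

Matrix multiplication for 59x59 matrices:

Strassen's algorithm requires power-of-2 dimensions. Pad 59x59 to 64x64 (next power of 2).

Standard algorithm: 59^3 = 205379 multiplications
Strassen's algorithm: 7^(log2(64)) = 7^6 = 117649 multiplications
Savings: 205379 - 117649 = 87730 multiplications

Standard: 205379 multiplications (59^3). Strassen: 117649 multiplications (7^6, after padding to 64x64). Strassen reduces 8 recursive multiplications to 7 at each level.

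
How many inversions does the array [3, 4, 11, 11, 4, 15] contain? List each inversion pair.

Finding inversions in [3, 4, 11, 11, 4, 15]:

(2, 4): arr[2]=11 > arr[4]=4
(3, 4): arr[3]=11 > arr[4]=4

Total inversions: 2

The array has 2 inversion(s): (2,4), (3,4). Each pair (i,j) satisfies i < j and arr[i] > arr[j].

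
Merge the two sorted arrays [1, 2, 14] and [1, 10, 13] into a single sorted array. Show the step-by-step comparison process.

Merging process:

Compare 1 vs 1: take 1 from left. Merged: [1]
Compare 2 vs 1: take 1 from right. Merged: [1, 1]
Compare 2 vs 10: take 2 from left. Merged: [1, 1, 2]
Compare 14 vs 10: take 10 from right. Merged: [1, 1, 2, 10]
Compare 14 vs 13: take 13 from right. Merged: [1, 1, 2, 10, 13]
Append remaining from left: [14]. Merged: [1, 1, 2, 10, 13, 14]

Final merged array: [1, 1, 2, 10, 13, 14]
Total comparisons: 5

The merged array is [1, 1, 2, 10, 13, 14], requiring 5 comparisons. The merge step runs in O(n) time where n is the total number of elements.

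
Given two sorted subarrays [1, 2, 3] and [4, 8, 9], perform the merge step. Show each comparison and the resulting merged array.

Merging process:

Compare 1 vs 4: take 1 from left. Merged: [1]
Compare 2 vs 4: take 2 from left. Merged: [1, 2]
Compare 3 vs 4: take 3 from left. Merged: [1, 2, 3]
Append remaining from right: [4, 8, 9]. Merged: [1, 2, 3, 4, 8, 9]

Final merged array: [1, 2, 3, 4, 8, 9]
Total comparisons: 3

The merged array is [1, 2, 3, 4, 8, 9], requiring 3 comparisons. The merge step runs in O(n) time where n is the total number of elements.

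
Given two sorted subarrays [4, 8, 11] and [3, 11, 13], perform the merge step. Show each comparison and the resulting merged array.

Merging process:

Compare 4 vs 3: take 3 from right. Merged: [3]
Compare 4 vs 11: take 4 from left. Merged: [3, 4]
Compare 8 vs 11: take 8 from left. Merged: [3, 4, 8]
Compare 11 vs 11: take 11 from left. Merged: [3, 4, 8, 11]
Append remaining from right: [11, 13]. Merged: [3, 4, 8, 11, 11, 13]

Final merged array: [3, 4, 8, 11, 11, 13]
Total comparisons: 4

The merged array is [3, 4, 8, 11, 11, 13], requiring 4 comparisons. The merge step runs in O(n) time where n is the total number of elements.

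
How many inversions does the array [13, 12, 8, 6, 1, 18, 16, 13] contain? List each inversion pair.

Finding inversions in [13, 12, 8, 6, 1, 18, 16, 13]:

(0, 1): arr[0]=13 > arr[1]=12
(0, 2): arr[0]=13 > arr[2]=8
(0, 3): arr[0]=13 > arr[3]=6
(0, 4): arr[0]=13 > arr[4]=1
(1, 2): arr[1]=12 > arr[2]=8
(1, 3): arr[1]=12 > arr[3]=6
(1, 4): arr[1]=12 > arr[4]=1
(2, 3): arr[2]=8 > arr[3]=6
(2, 4): arr[2]=8 > arr[4]=1
(3, 4): arr[3]=6 > arr[4]=1
(5, 6): arr[5]=18 > arr[6]=16
(5, 7): arr[5]=18 > arr[7]=13
(6, 7): arr[6]=16 > arr[7]=13

Total inversions: 13

The array has 13 inversion(s): (0,1), (0,2), (0,3), (0,4), (1,2), (1,3), (1,4), (2,3), (2,4), (3,4), (5,6), (5,7), (6,7). Each pair (i,j) satisfies i < j and arr[i] > arr[j].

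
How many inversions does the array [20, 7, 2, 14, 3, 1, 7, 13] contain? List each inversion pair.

Finding inversions in [20, 7, 2, 14, 3, 1, 7, 13]:

(0, 1): arr[0]=20 > arr[1]=7
(0, 2): arr[0]=20 > arr[2]=2
(0, 3): arr[0]=20 > arr[3]=14
(0, 4): arr[0]=20 > arr[4]=3
(0, 5): arr[0]=20 > arr[5]=1
(0, 6): arr[0]=20 > arr[6]=7
(0, 7): arr[0]=20 > arr[7]=13
(1, 2): arr[1]=7 > arr[2]=2
(1, 4): arr[1]=7 > arr[4]=3
(1, 5): arr[1]=7 > arr[5]=1
(2, 5): arr[2]=2 > arr[5]=1
(3, 4): arr[3]=14 > arr[4]=3
(3, 5): arr[3]=14 > arr[5]=1
(3, 6): arr[3]=14 > arr[6]=7
(3, 7): arr[3]=14 > arr[7]=13
(4, 5): arr[4]=3 > arr[5]=1

Total inversions: 16

The array has 16 inversion(s): (0,1), (0,2), (0,3), (0,4), (0,5), (0,6), (0,7), (1,2), (1,4), (1,5), (2,5), (3,4), (3,5), (3,6), (3,7), (4,5). Each pair (i,j) satisfies i < j and arr[i] > arr[j].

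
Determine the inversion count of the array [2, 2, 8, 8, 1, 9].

Finding inversions in [2, 2, 8, 8, 1, 9]:

(0, 4): arr[0]=2 > arr[4]=1
(1, 4): arr[1]=2 > arr[4]=1
(2, 4): arr[2]=8 > arr[4]=1
(3, 4): arr[3]=8 > arr[4]=1

Total inversions: 4

The array has 4 inversion(s): (0,4), (1,4), (2,4), (3,4). Each pair (i,j) satisfies i < j and arr[i] > arr[j].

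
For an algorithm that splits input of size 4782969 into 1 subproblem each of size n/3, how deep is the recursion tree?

For divide and conquer with division factor 3:

Problem sizes at each level:
Level 0: 4782969
Level 1: 1594323
Level 2: 531441
Level 3: 177147
Level 4: 59049
Level 5: 19683
Level 6: 6561
Level 7: 2187
Level 8: 729
Level 9: 243
Level 10: 81
Level 11: 27
Level 12: 9
Level 13: 3
Level 14: 1

The root is level 0 and the size-1 base case is level 14 (the tree spans levels 0 through 14, i.e. 15 levels counting the root), so the depth is the number of divisions: log_3(4782969) = 14

The recursion tree depth is log_3(4782969) = 14. At each level, the problem size is divided by 3, so it takes 14 divisions to reduce to a base case of size 1. The algorithm makes 1 recursive call at each level.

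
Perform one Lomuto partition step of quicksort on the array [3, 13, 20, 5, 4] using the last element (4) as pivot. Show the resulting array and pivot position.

Lomuto partition with pivot = 4:

Initial array: [3, 13, 20, 5, 4]

arr[0]=3 <= 4: swap with position 0, array becomes [3, 13, 20, 5, 4]
arr[1]=13 > 4: no swap
arr[2]=20 > 4: no swap
arr[3]=5 > 4: no swap

Place pivot at position 1: [3, 4, 20, 5, 13]
Pivot position: 1

After partitioning with pivot 4, the array becomes [3, 4, 20, 5, 13]. The pivot is placed at index 1. All elements to the left of the pivot are <= 4, and all elements to the right are > 4.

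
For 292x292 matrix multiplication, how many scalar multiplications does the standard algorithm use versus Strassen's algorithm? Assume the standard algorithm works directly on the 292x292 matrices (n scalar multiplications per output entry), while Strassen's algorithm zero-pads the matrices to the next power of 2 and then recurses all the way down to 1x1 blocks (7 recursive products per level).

Matrix multiplication for 292x292 matrices:

Strassen's algorithm requires power-of-2 dimensions. Pad 292x292 to 512x512 (next power of 2).

Standard algorithm: 292^3 = 24897088 multiplications
Strassen's algorithm: 7^(log2(512)) = 7^9 = 40353607 multiplications
Difference: 24897088 - 40353607 = -15456519 (Strassen uses MORE here due to padding overhead — for small or just-over-power-of-2 n, padding can outweigh the per-level savings)

Standard: 24897088 multiplications (292^3). Strassen: 40353607 multiplications (7^9, after padding to 512x512). Strassen reduces 8 recursive multiplications to 7 at each level.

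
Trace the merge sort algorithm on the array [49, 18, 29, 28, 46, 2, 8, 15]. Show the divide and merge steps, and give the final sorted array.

Merge sort trace:

Split: [49, 18, 29, 28, 46, 2, 8, 15] -> [49, 18, 29, 28] and [46, 2, 8, 15]
  Split: [49, 18, 29, 28] -> [49, 18] and [29, 28]
    Split: [49, 18] -> [49] and [18]
    Merge: [49] + [18] -> [18, 49]
    Split: [29, 28] -> [29] and [28]
    Merge: [29] + [28] -> [28, 29]
  Merge: [18, 49] + [28, 29] -> [18, 28, 29, 49]
  Split: [46, 2, 8, 15] -> [46, 2] and [8, 15]
    Split: [46, 2] -> [46] and [2]
    Merge: [46] + [2] -> [2, 46]
    Split: [8, 15] -> [8] and [15]
    Merge: [8] + [15] -> [8, 15]
  Merge: [2, 46] + [8, 15] -> [2, 8, 15, 46]
Merge: [18, 28, 29, 49] + [2, 8, 15, 46] -> [2, 8, 15, 18, 28, 29, 46, 49]

Final sorted array: [2, 8, 15, 18, 28, 29, 46, 49]

The merge sort proceeds by recursively splitting the array and merging sorted halves.
After all merges, the sorted array is [2, 8, 15, 18, 28, 29, 46, 49].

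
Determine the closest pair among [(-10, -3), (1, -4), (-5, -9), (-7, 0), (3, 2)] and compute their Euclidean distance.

Computing all pairwise distances among 5 points:

d((-10, -3), (1, -4)) = 11.0454
d((-10, -3), (-5, -9)) = 7.8102
d((-10, -3), (-7, 0)) = 4.2426 <-- minimum
d((-10, -3), (3, 2)) = 13.9284
d((1, -4), (-5, -9)) = 7.8102
d((1, -4), (-7, 0)) = 8.9443
d((1, -4), (3, 2)) = 6.3246
d((-5, -9), (-7, 0)) = 9.2195
d((-5, -9), (3, 2)) = 13.6015
d((-7, 0), (3, 2)) = 10.198

Closest pair: (-10, -3) and (-7, 0) with distance 4.2426

The closest pair is (-10, -3) and (-7, 0) with Euclidean distance 4.2426. For 5 points, brute-force pairwise comparison is shown above. For large n, the divide-and-conquer algorithm (sort by x, recurse on halves, check the dividing strip) achieves O(n log n).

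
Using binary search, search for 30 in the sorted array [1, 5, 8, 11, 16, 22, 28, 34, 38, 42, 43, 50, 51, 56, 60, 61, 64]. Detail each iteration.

Binary search for 30 in [1, 5, 8, 11, 16, 22, 28, 34, 38, 42, 43, 50, 51, 56, 60, 61, 64]:

lo=0, hi=16, mid=8, arr[mid]=38 -> 38 > 30, search left half
lo=0, hi=7, mid=3, arr[mid]=11 -> 11 < 30, search right half
lo=4, hi=7, mid=5, arr[mid]=22 -> 22 < 30, search right half
lo=6, hi=7, mid=6, arr[mid]=28 -> 28 < 30, search right half
lo=7, hi=7, mid=7, arr[mid]=34 -> 34 > 30, search left half
lo=7 > hi=6, target 30 not found

Binary search determines that 30 is not in the array after 5 comparisons. The search space was exhausted without finding the target.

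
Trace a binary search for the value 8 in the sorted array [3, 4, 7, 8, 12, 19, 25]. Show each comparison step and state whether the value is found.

Binary search for 8 in [3, 4, 7, 8, 12, 19, 25]:

lo=0, hi=6, mid=3, arr[mid]=8 -> Found target at index 3!

Binary search finds 8 at index 3 after 1 comparisons. The search repeatedly halves the search space by comparing with the middle element.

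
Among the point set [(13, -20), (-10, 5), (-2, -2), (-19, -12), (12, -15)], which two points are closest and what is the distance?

Computing all pairwise distances among 5 points:

d((13, -20), (-10, 5)) = 33.9706
d((13, -20), (-2, -2)) = 23.4307
d((13, -20), (-19, -12)) = 32.9848
d((13, -20), (12, -15)) = 5.099 <-- minimum
d((-10, 5), (-2, -2)) = 10.6301
d((-10, 5), (-19, -12)) = 19.2354
d((-10, 5), (12, -15)) = 29.7321
d((-2, -2), (-19, -12)) = 19.7231
d((-2, -2), (12, -15)) = 19.105
d((-19, -12), (12, -15)) = 31.1448

Closest pair: (13, -20) and (12, -15) with distance 5.099

The closest pair is (13, -20) and (12, -15) with Euclidean distance 5.099. For 5 points, brute-force pairwise comparison is shown above. For large n, the divide-and-conquer algorithm (sort by x, recurse on halves, check the dividing strip) achieves O(n log n).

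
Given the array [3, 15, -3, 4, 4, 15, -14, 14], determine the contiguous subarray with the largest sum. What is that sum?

Using Kadane's algorithm on [3, 15, -3, 4, 4, 15, -14, 14]:

Scanning through the array:
Position 1 (value 15): max_ending_here = 18, max_so_far = 18
Position 2 (value -3): max_ending_here = 15, max_so_far = 18
Position 3 (value 4): max_ending_here = 19, max_so_far = 19
Position 4 (value 4): max_ending_here = 23, max_so_far = 23
Position 5 (value 15): max_ending_here = 38, max_so_far = 38
Position 6 (value -14): max_ending_here = 24, max_so_far = 38
Position 7 (value 14): max_ending_here = 38, max_so_far = 38

Maximum subarray: [3, 15, -3, 4, 4, 15]
Maximum sum: 38

The maximum subarray is [3, 15, -3, 4, 4, 15] with sum 38. This subarray runs from index 0 to index 5.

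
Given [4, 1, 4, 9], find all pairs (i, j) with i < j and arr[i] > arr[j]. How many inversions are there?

Finding inversions in [4, 1, 4, 9]:

(0, 1): arr[0]=4 > arr[1]=1

Total inversions: 1

The array has 1 inversion(s): (0,1). Each pair (i,j) satisfies i < j and arr[i] > arr[j].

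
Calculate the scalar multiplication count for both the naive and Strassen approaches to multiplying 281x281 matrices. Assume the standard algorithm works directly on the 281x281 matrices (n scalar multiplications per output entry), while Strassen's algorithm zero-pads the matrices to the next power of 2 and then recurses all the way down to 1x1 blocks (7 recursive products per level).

Matrix multiplication for 281x281 matrices:

Strassen's algorithm requires power-of-2 dimensions. Pad 281x281 to 512x512 (next power of 2).

Standard algorithm: 281^3 = 22188041 multiplications
Strassen's algorithm: 7^(log2(512)) = 7^9 = 40353607 multiplications
Difference: 22188041 - 40353607 = -18165566 (Strassen uses MORE here due to padding overhead — for small or just-over-power-of-2 n, padding can outweigh the per-level savings)

Standard: 22188041 multiplications (281^3). Strassen: 40353607 multiplications (7^9, after padding to 512x512). Strassen reduces 8 recursive multiplications to 7 at each level.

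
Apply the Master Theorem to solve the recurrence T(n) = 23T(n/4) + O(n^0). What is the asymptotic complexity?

Master Theorem for T(n) = 23T(n/4) + O(n^0):

a = 23, b = 4, c = 0
log_b(a) = log_4(23) = 2.2618

Case 1: c = 0 < log_4(23) = 2.2618
T(n) = O(n^(log_4 23))

For T(n) = 23T(n/4) + O(n^0): log_4(23) = 2.2618. This is Case 1 of the Master Theorem (c < log_b(a), work dominated by leaves), giving O(n^(log_4 23)).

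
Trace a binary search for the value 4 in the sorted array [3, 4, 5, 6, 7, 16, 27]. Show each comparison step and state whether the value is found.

Binary search for 4 in [3, 4, 5, 6, 7, 16, 27]:

lo=0, hi=6, mid=3, arr[mid]=6 -> 6 > 4, search left half
lo=0, hi=2, mid=1, arr[mid]=4 -> Found target at index 1!

Binary search finds 4 at index 1 after 2 comparisons. The search repeatedly halves the search space by comparing with the middle element.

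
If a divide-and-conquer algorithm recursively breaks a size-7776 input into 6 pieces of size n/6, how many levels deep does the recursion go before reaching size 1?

For divide and conquer with division factor 6:

Problem sizes at each level:
Level 0: 7776
Level 1: 1296
Level 2: 216
Level 3: 36
Level 4: 6
Level 5: 1

The root is level 0 and the size-1 base case is level 5 (the tree spans levels 0 through 5, i.e. 6 levels counting the root), so the depth is the number of divisions: log_6(7776) = 5

The recursion tree depth is log_6(7776) = 5. At each level, the problem size is divided by 6, so it takes 5 divisions to reduce to a base case of size 1. The algorithm makes 6 recursive calls at each level.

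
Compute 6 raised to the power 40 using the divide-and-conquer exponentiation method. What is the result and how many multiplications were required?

Computing 6^40 by squaring (build up from 6^1; each line after the first costs one multiplication):

6^1 = 6
6^2 = (6^1)^2 = 6^2 = 36
6^4 = (6^2)^2 = 36^2 = 1296
6^5 = 6 * 6^4 = 6 * 1296 = 7776
6^10 = (6^5)^2 = 7776^2 = 60466176
6^20 = (6^10)^2 = 60466176^2 = 3656158440062976
6^40 = (6^20)^2 = 3656158440062976^2 = 13367494538843734067838845976576

Result: 13367494538843734067838845976576
Multiplications needed: 6 (6 lines after 6^1)

6^40 = 13367494538843734067838845976576. Using exponentiation by squaring, this requires 6 multiplications. The key idea: if the exponent is even, square the half-power; if odd, multiply by the base once.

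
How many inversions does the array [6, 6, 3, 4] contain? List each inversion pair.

Finding inversions in [6, 6, 3, 4]:

(0, 2): arr[0]=6 > arr[2]=3
(0, 3): arr[0]=6 > arr[3]=4
(1, 2): arr[1]=6 > arr[2]=3
(1, 3): arr[1]=6 > arr[3]=4

Total inversions: 4

The array has 4 inversion(s): (0,2), (0,3), (1,2), (1,3). Each pair (i,j) satisfies i < j and arr[i] > arr[j].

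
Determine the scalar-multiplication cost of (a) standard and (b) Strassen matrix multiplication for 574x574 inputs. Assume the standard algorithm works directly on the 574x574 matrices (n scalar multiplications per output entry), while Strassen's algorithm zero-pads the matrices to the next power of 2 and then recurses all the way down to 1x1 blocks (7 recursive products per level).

Matrix multiplication for 574x574 matrices:

Strassen's algorithm requires power-of-2 dimensions. Pad 574x574 to 1024x1024 (next power of 2).

Standard algorithm: 574^3 = 189119224 multiplications
Strassen's algorithm: 7^(log2(1024)) = 7^10 = 282475249 multiplications
Difference: 189119224 - 282475249 = -93356025 (Strassen uses MORE here due to padding overhead — for small or just-over-power-of-2 n, padding can outweigh the per-level savings)

Standard: 189119224 multiplications (574^3). Strassen: 282475249 multiplications (7^10, after padding to 1024x1024). Strassen reduces 8 recursive multiplications to 7 at each level.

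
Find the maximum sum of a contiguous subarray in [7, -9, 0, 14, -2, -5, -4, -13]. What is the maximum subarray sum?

Using Kadane's algorithm on [7, -9, 0, 14, -2, -5, -4, -13]:

Scanning through the array:
Position 1 (value -9): max_ending_here = -2, max_so_far = 7
Position 2 (value 0): max_ending_here = 0, max_so_far = 7
Position 3 (value 14): max_ending_here = 14, max_so_far = 14
Position 4 (value -2): max_ending_here = 12, max_so_far = 14
Position 5 (value -5): max_ending_here = 7, max_so_far = 14
Position 6 (value -4): max_ending_here = 3, max_so_far = 14
Position 7 (value -13): max_ending_here = -10, max_so_far = 14

Maximum subarray: [0, 14]
Maximum sum: 14

The maximum subarray is [0, 14] with sum 14. This subarray runs from index 2 to index 3.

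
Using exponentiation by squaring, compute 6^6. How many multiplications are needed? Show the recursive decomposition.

Computing 6^6 by squaring (build up from 6^1; each line after the first costs one multiplication):

6^1 = 6
6^2 = (6^1)^2 = 6^2 = 36
6^3 = 6 * 6^2 = 6 * 36 = 216
6^6 = (6^3)^2 = 216^2 = 46656

Result: 46656
Multiplications needed: 3 (3 lines after 6^1)

6^6 = 46656. Using exponentiation by squaring, this requires 3 multiplications. The key idea: if the exponent is even, square the half-power; if odd, multiply by the base once.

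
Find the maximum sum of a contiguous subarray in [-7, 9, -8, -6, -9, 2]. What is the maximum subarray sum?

Using Kadane's algorithm on [-7, 9, -8, -6, -9, 2]:

Scanning through the array:
Position 1 (value 9): max_ending_here = 9, max_so_far = 9
Position 2 (value -8): max_ending_here = 1, max_so_far = 9
Position 3 (value -6): max_ending_here = -5, max_so_far = 9
Position 4 (value -9): max_ending_here = -9, max_so_far = 9
Position 5 (value 2): max_ending_here = 2, max_so_far = 9

Maximum subarray: [9]
Maximum sum: 9

The maximum subarray is [9] with sum 9. This subarray runs from index 1 to index 1.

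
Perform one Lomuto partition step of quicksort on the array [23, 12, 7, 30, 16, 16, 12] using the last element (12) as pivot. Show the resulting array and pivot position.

Lomuto partition with pivot = 12:

Initial array: [23, 12, 7, 30, 16, 16, 12]

arr[0]=23 > 12: no swap
arr[1]=12 <= 12: swap with position 0, array becomes [12, 23, 7, 30, 16, 16, 12]
arr[2]=7 <= 12: swap with position 1, array becomes [12, 7, 23, 30, 16, 16, 12]
arr[3]=30 > 12: no swap
arr[4]=16 > 12: no swap
arr[5]=16 > 12: no swap

Place pivot at position 2: [12, 7, 12, 30, 16, 16, 23]
Pivot position: 2

After partitioning with pivot 12, the array becomes [12, 7, 12, 30, 16, 16, 23]. The pivot is placed at index 2. All elements to the left of the pivot are <= 12, and all elements to the right are > 12.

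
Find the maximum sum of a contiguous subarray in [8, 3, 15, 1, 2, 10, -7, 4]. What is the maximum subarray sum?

Using Kadane's algorithm on [8, 3, 15, 1, 2, 10, -7, 4]:

Scanning through the array:
Position 1 (value 3): max_ending_here = 11, max_so_far = 11
Position 2 (value 15): max_ending_here = 26, max_so_far = 26
Position 3 (value 1): max_ending_here = 27, max_so_far = 27
Position 4 (value 2): max_ending_here = 29, max_so_far = 29
Position 5 (value 10): max_ending_here = 39, max_so_far = 39
Position 6 (value -7): max_ending_here = 32, max_so_far = 39
Position 7 (value 4): max_ending_here = 36, max_so_far = 39

Maximum subarray: [8, 3, 15, 1, 2, 10]
Maximum sum: 39

The maximum subarray is [8, 3, 15, 1, 2, 10] with sum 39. This subarray runs from index 0 to index 5.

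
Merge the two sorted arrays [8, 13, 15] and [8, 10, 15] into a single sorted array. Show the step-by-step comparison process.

Merging process:

Compare 8 vs 8: take 8 from left. Merged: [8]
Compare 13 vs 8: take 8 from right. Merged: [8, 8]
Compare 13 vs 10: take 10 from right. Merged: [8, 8, 10]
Compare 13 vs 15: take 13 from left. Merged: [8, 8, 10, 13]
Compare 15 vs 15: take 15 from left. Merged: [8, 8, 10, 13, 15]
Append remaining from right: [15]. Merged: [8, 8, 10, 13, 15, 15]

Final merged array: [8, 8, 10, 13, 15, 15]
Total comparisons: 5

The merged array is [8, 8, 10, 13, 15, 15], requiring 5 comparisons. The merge step runs in O(n) time where n is the total number of elements.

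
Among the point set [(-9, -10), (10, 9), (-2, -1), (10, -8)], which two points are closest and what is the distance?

Computing all pairwise distances among 4 points:

d((-9, -10), (10, 9)) = 26.8701
d((-9, -10), (-2, -1)) = 11.4018 <-- minimum
d((-9, -10), (10, -8)) = 19.105
d((10, 9), (-2, -1)) = 15.6205
d((10, 9), (10, -8)) = 17.0
d((-2, -1), (10, -8)) = 13.8924

Closest pair: (-9, -10) and (-2, -1) with distance 11.4018

The closest pair is (-9, -10) and (-2, -1) with Euclidean distance 11.4018. For 4 points, brute-force pairwise comparison is shown above. For large n, the divide-and-conquer algorithm (sort by x, recurse on halves, check the dividing strip) achieves O(n log n).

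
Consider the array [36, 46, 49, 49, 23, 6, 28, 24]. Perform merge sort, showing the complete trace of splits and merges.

Merge sort trace:

Split: [36, 46, 49, 49, 23, 6, 28, 24] -> [36, 46, 49, 49] and [23, 6, 28, 24]
  Split: [36, 46, 49, 49] -> [36, 46] and [49, 49]
    Split: [36, 46] -> [36] and [46]
    Merge: [36] + [46] -> [36, 46]
    Split: [49, 49] -> [49] and [49]
    Merge: [49] + [49] -> [49, 49]
  Merge: [36, 46] + [49, 49] -> [36, 46, 49, 49]
  Split: [23, 6, 28, 24] -> [23, 6] and [28, 24]
    Split: [23, 6] -> [23] and [6]
    Merge: [23] + [6] -> [6, 23]
    Split: [28, 24] -> [28] and [24]
    Merge: [28] + [24] -> [24, 28]
  Merge: [6, 23] + [24, 28] -> [6, 23, 24, 28]
Merge: [36, 46, 49, 49] + [6, 23, 24, 28] -> [6, 23, 24, 28, 36, 46, 49, 49]

Final sorted array: [6, 23, 24, 28, 36, 46, 49, 49]

The merge sort proceeds by recursively splitting the array and merging sorted halves.
After all merges, the sorted array is [6, 23, 24, 28, 36, 46, 49, 49].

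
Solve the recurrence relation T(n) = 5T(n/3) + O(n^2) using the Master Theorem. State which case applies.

Master Theorem for T(n) = 5T(n/3) + O(n^2):

a = 5, b = 3, c = 2
log_b(a) = log_3(5) = 1.4650

Case 3: c = 2 > log_3(5) = 1.4650
T(n) = O(n^2) = O(n^2)

For T(n) = 5T(n/3) + O(n^2): log_3(5) = 1.4650. This is Case 3 of the Master Theorem (c > log_b(a), work dominated by root), giving O(n^2).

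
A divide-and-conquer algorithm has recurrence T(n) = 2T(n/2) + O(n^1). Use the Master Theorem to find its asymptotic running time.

Master Theorem for T(n) = 2T(n/2) + O(n^1):

a = 2, b = 2, c = 1
log_b(a) = log_2(2) = 1.0000

Case 2: c = 1 = log_2(2) = 1.0000
T(n) = O(n^1 log n) = O(n log n)

For T(n) = 2T(n/2) + O(n^1): log_2(2) = 1.0000. This is Case 2 of the Master Theorem (c = log_b(a), equal work at all levels), giving O(n log n).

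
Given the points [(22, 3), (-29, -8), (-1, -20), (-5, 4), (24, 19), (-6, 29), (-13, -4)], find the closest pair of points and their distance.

Computing all pairwise distances among 7 points:

d((22, 3), (-29, -8)) = 52.1728
d((22, 3), (-1, -20)) = 32.5269
d((22, 3), (-5, 4)) = 27.0185
d((22, 3), (24, 19)) = 16.1245
d((22, 3), (-6, 29)) = 38.2099
d((22, 3), (-13, -4)) = 35.6931
d((-29, -8), (-1, -20)) = 30.4631
d((-29, -8), (-5, 4)) = 26.8328
d((-29, -8), (24, 19)) = 59.4811
d((-29, -8), (-6, 29)) = 43.566
d((-29, -8), (-13, -4)) = 16.4924
d((-1, -20), (-5, 4)) = 24.3311
d((-1, -20), (24, 19)) = 46.3249
d((-1, -20), (-6, 29)) = 49.2544
d((-1, -20), (-13, -4)) = 20.0
d((-5, 4), (24, 19)) = 32.6497
d((-5, 4), (-6, 29)) = 25.02
d((-5, 4), (-13, -4)) = 11.3137 <-- minimum
d((24, 19), (-6, 29)) = 31.6228
d((24, 19), (-13, -4)) = 43.566
d((-6, 29), (-13, -4)) = 33.7343

Closest pair: (-5, 4) and (-13, -4) with distance 11.3137

The closest pair is (-5, 4) and (-13, -4) with Euclidean distance 11.3137. For 7 points, brute-force pairwise comparison is shown above. For large n, the divide-and-conquer algorithm (sort by x, recurse on halves, check the dividing strip) achieves O(n log n).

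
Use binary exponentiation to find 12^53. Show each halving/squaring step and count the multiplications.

Computing 12^53 by squaring (build up from 12^1; each line after the first costs one multiplication):

12^1 = 12
12^2 = (12^1)^2 = 12^2 = 144
12^3 = 12 * 12^2 = 12 * 144 = 1728
12^6 = (12^3)^2 = 1728^2 = 2985984
12^12 = (12^6)^2 = 2985984^2 = 8916100448256
12^13 = 12 * 12^12 = 12 * 8916100448256 = 106993205379072
12^26 = (12^13)^2 = 106993205379072^2 = 11447545997288281555215581184
12^52 = (12^26)^2 = 11447545997288281555215581184^2 = 131046309360030956735917227964932955078950997486894841856
12^53 = 12 * 12^52 = 12 * 131046309360030956735917227964932955078950997486894841856 = 1572555712320371480831006735579195460947411969842738102272

Result: 1572555712320371480831006735579195460947411969842738102272
Multiplications needed: 8 (8 lines after 12^1)

12^53 = 1572555712320371480831006735579195460947411969842738102272. Using exponentiation by squaring, this requires 8 multiplications. The key idea: if the exponent is even, square the half-power; if odd, multiply by the base once.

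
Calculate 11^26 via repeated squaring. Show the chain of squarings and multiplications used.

Computing 11^26 by squaring (build up from 11^1; each line after the first costs one multiplication):

11^1 = 11
11^2 = (11^1)^2 = 11^2 = 121
11^3 = 11 * 11^2 = 11 * 121 = 1331
11^6 = (11^3)^2 = 1331^2 = 1771561
11^12 = (11^6)^2 = 1771561^2 = 3138428376721
11^13 = 11 * 11^12 = 11 * 3138428376721 = 34522712143931
11^26 = (11^13)^2 = 34522712143931^2 = 1191817653772720942460132761

Result: 1191817653772720942460132761
Multiplications needed: 6 (6 lines after 11^1)

11^26 = 1191817653772720942460132761. Using exponentiation by squaring, this requires 6 multiplications. The key idea: if the exponent is even, square the half-power; if odd, multiply by the base once.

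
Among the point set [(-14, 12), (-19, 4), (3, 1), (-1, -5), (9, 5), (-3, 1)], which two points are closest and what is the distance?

Computing all pairwise distances among 6 points:

d((-14, 12), (-19, 4)) = 9.434
d((-14, 12), (3, 1)) = 20.2485
d((-14, 12), (-1, -5)) = 21.4009
d((-14, 12), (9, 5)) = 24.0416
d((-14, 12), (-3, 1)) = 15.5563
d((-19, 4), (3, 1)) = 22.2036
d((-19, 4), (-1, -5)) = 20.1246
d((-19, 4), (9, 5)) = 28.0179
d((-19, 4), (-3, 1)) = 16.2788
d((3, 1), (-1, -5)) = 7.2111
d((3, 1), (9, 5)) = 7.2111
d((3, 1), (-3, 1)) = 6.0 <-- minimum
d((-1, -5), (9, 5)) = 14.1421
d((-1, -5), (-3, 1)) = 6.3246
d((9, 5), (-3, 1)) = 12.6491

Closest pair: (3, 1) and (-3, 1) with distance 6.0

The closest pair is (3, 1) and (-3, 1) with Euclidean distance 6.0. For 6 points, brute-force pairwise comparison is shown above. For large n, the divide-and-conquer algorithm (sort by x, recurse on halves, check the dividing strip) achieves O(n log n).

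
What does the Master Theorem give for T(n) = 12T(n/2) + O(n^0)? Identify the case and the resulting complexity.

Master Theorem for T(n) = 12T(n/2) + O(n^0):

a = 12, b = 2, c = 0
log_b(a) = log_2(12) = 3.5850

Case 1: c = 0 < log_2(12) = 3.5850
T(n) = O(n^(log_2 12))

For T(n) = 12T(n/2) + O(n^0): log_2(12) = 3.5850. This is Case 1 of the Master Theorem (c < log_b(a), work dominated by leaves), giving O(n^(log_2 12)).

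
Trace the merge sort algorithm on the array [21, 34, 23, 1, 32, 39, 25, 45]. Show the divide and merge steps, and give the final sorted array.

Merge sort trace:

Split: [21, 34, 23, 1, 32, 39, 25, 45] -> [21, 34, 23, 1] and [32, 39, 25, 45]
  Split: [21, 34, 23, 1] -> [21, 34] and [23, 1]
    Split: [21, 34] -> [21] and [34]
    Merge: [21] + [34] -> [21, 34]
    Split: [23, 1] -> [23] and [1]
    Merge: [23] + [1] -> [1, 23]
  Merge: [21, 34] + [1, 23] -> [1, 21, 23, 34]
  Split: [32, 39, 25, 45] -> [32, 39] and [25, 45]
    Split: [32, 39] -> [32] and [39]
    Merge: [32] + [39] -> [32, 39]
    Split: [25, 45] -> [25] and [45]
    Merge: [25] + [45] -> [25, 45]
  Merge: [32, 39] + [25, 45] -> [25, 32, 39, 45]
Merge: [1, 21, 23, 34] + [25, 32, 39, 45] -> [1, 21, 23, 25, 32, 34, 39, 45]

Final sorted array: [1, 21, 23, 25, 32, 34, 39, 45]

The merge sort proceeds by recursively splitting the array and merging sorted halves.
After all merges, the sorted array is [1, 21, 23, 25, 32, 34, 39, 45].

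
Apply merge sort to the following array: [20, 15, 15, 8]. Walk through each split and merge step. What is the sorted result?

Merge sort trace:

Split: [20, 15, 15, 8] -> [20, 15] and [15, 8]
  Split: [20, 15] -> [20] and [15]
  Merge: [20] + [15] -> [15, 20]
  Split: [15, 8] -> [15] and [8]
  Merge: [15] + [8] -> [8, 15]
Merge: [15, 20] + [8, 15] -> [8, 15, 15, 20]

Final sorted array: [8, 15, 15, 20]

The merge sort proceeds by recursively splitting the array and merging sorted halves.
After all merges, the sorted array is [8, 15, 15, 20].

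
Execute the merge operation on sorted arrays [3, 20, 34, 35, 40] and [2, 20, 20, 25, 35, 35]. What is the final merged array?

Merging process:

Compare 3 vs 2: take 2 from right. Merged: [2]
Compare 3 vs 20: take 3 from left. Merged: [2, 3]
Compare 20 vs 20: take 20 from left. Merged: [2, 3, 20]
Compare 34 vs 20: take 20 from right. Merged: [2, 3, 20, 20]
Compare 34 vs 20: take 20 from right. Merged: [2, 3, 20, 20, 20]
Compare 34 vs 25: take 25 from right. Merged: [2, 3, 20, 20, 20, 25]
Compare 34 vs 35: take 34 from left. Merged: [2, 3, 20, 20, 20, 25, 34]
Compare 35 vs 35: take 35 from left. Merged: [2, 3, 20, 20, 20, 25, 34, 35]
Compare 40 vs 35: take 35 from right. Merged: [2, 3, 20, 20, 20, 25, 34, 35, 35]
Compare 40 vs 35: take 35 from right. Merged: [2, 3, 20, 20, 20, 25, 34, 35, 35, 35]
Append remaining from left: [40]. Merged: [2, 3, 20, 20, 20, 25, 34, 35, 35, 35, 40]

Final merged array: [2, 3, 20, 20, 20, 25, 34, 35, 35, 35, 40]
Total comparisons: 10

The merged array is [2, 3, 20, 20, 20, 25, 34, 35, 35, 35, 40], requiring 10 comparisons. The merge step runs in O(n) time where n is the total number of elements.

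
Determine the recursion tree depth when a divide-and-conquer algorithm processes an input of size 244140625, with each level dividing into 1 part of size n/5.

For divide and conquer with division factor 5:

Problem sizes at each level:
Level 0: 244140625
Level 1: 48828125
Level 2: 9765625
Level 3: 1953125
Level 4: 390625
Level 5: 78125
Level 6: 15625
Level 7: 3125
Level 8: 625
Level 9: 125
Level 10: 25
Level 11: 5
Level 12: 1

The root is level 0 and the size-1 base case is level 12 (the tree spans levels 0 through 12, i.e. 13 levels counting the root), so the depth is the number of divisions: log_5(244140625) = 12

The recursion tree depth is log_5(244140625) = 12. At each level, the problem size is divided by 5, so it takes 12 divisions to reduce to a base case of size 1. The algorithm makes 1 recursive call at each level.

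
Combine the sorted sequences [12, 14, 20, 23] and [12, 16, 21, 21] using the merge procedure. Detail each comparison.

Merging process:

Compare 12 vs 12: take 12 from left. Merged: [12]
Compare 14 vs 12: take 12 from right. Merged: [12, 12]
Compare 14 vs 16: take 14 from left. Merged: [12, 12, 14]
Compare 20 vs 16: take 16 from right. Merged: [12, 12, 14, 16]
Compare 20 vs 21: take 20 from left. Merged: [12, 12, 14, 16, 20]
Compare 23 vs 21: take 21 from right. Merged: [12, 12, 14, 16, 20, 21]
Compare 23 vs 21: take 21 from right. Merged: [12, 12, 14, 16, 20, 21, 21]
Append remaining from left: [23]. Merged: [12, 12, 14, 16, 20, 21, 21, 23]

Final merged array: [12, 12, 14, 16, 20, 21, 21, 23]
Total comparisons: 7

The merged array is [12, 12, 14, 16, 20, 21, 21, 23], requiring 7 comparisons. The merge step runs in O(n) time where n is the total number of elements.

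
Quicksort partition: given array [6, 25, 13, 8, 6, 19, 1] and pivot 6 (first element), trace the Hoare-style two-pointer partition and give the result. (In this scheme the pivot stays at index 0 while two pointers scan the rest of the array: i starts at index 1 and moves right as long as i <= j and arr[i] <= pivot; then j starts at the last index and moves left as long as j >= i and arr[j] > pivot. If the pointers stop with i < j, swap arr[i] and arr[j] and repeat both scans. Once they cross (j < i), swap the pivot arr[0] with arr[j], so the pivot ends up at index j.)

Hoare-style two-pointer partition with pivot = 6:

Initial array: [6, 25, 13, 8, 6, 19, 1]

Pointers start at i = 1, j = 6.
i stops at index 1 (arr[1]=25 > 6), j stops at index 6 (arr[6]=1 <= 6): swap arr[1] and arr[6], array becomes [6, 1, 13, 8, 6, 19, 25]
i stops at index 2 (arr[2]=13 > 6), j stops at index 4 (arr[4]=6 <= 6): swap arr[2] and arr[4], array becomes [6, 1, 6, 8, 13, 19, 25]
i ends at 3, j ends at 2: the pointers have crossed (j < i), so scanning stops.

Swap pivot arr[0] with arr[2] to place pivot at position 2: [6, 1, 6, 8, 13, 19, 25]
Pivot position: 2

After partitioning with pivot 6, the array becomes [6, 1, 6, 8, 13, 19, 25]. The pivot is placed at index 2. All elements to the left of the pivot are <= 6, and all elements to the right are > 6.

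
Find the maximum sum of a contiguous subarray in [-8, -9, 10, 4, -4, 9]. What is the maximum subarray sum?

Using Kadane's algorithm on [-8, -9, 10, 4, -4, 9]:

Scanning through the array:
Position 1 (value -9): max_ending_here = -9, max_so_far = -8
Position 2 (value 10): max_ending_here = 10, max_so_far = 10
Position 3 (value 4): max_ending_here = 14, max_so_far = 14
Position 4 (value -4): max_ending_here = 10, max_so_far = 14
Position 5 (value 9): max_ending_here = 19, max_so_far = 19

Maximum subarray: [10, 4, -4, 9]
Maximum sum: 19

The maximum subarray is [10, 4, -4, 9] with sum 19. This subarray runs from index 2 to index 5.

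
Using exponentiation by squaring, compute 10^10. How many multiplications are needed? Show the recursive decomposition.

Computing 10^10 by squaring (build up from 10^1; each line after the first costs one multiplication):

10^1 = 10
10^2 = (10^1)^2 = 10^2 = 100
10^4 = (10^2)^2 = 100^2 = 10000
10^5 = 10 * 10^4 = 10 * 10000 = 100000
10^10 = (10^5)^2 = 100000^2 = 10000000000

Result: 10000000000
Multiplications needed: 4 (4 lines after 10^1)

10^10 = 10000000000. Using exponentiation by squaring, this requires 4 multiplications. The key idea: if the exponent is even, square the half-power; if odd, multiply by the base once.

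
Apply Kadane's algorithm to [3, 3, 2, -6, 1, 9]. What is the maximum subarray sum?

Using Kadane's algorithm on [3, 3, 2, -6, 1, 9]:

Scanning through the array:
Position 1 (value 3): max_ending_here = 6, max_so_far = 6
Position 2 (value 2): max_ending_here = 8, max_so_far = 8
Position 3 (value -6): max_ending_here = 2, max_so_far = 8
Position 4 (value 1): max_ending_here = 3, max_so_far = 8
Position 5 (value 9): max_ending_here = 12, max_so_far = 12

Maximum subarray: [3, 3, 2, -6, 1, 9]
Maximum sum: 12

The maximum subarray is [3, 3, 2, -6, 1, 9] with sum 12. This subarray runs from index 0 to index 5.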